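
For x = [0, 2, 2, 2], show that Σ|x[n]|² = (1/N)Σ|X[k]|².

Time domain:
Σ|x[n]|² = |0|² + |2|² + |2|² + |2|² = 12.0000

Frequency domain:
(1/4)Σ|X[k]|² = (1/4)(|6|² + |-2|² + |-2|² + |-2|²) = (1/4)·48.0000 = 12.0000

Both sides agree, confirming Parseval's theorem.

Σ|x[n]|² = (1/N)Σ|X[k]|² = 12.0000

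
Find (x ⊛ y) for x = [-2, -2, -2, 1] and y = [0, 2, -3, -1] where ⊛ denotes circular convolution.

(x ⊛ y)[n] = Σ(m=0 to 3) x[m] · y[(n-m) mod 4]

Computing each output sample:
(x ⊛ y)[0] = 10
(x ⊛ y)[1] = -5
(x ⊛ y)[2] = 1
(x ⊛ y)[3] = 4

x ⊛ y = [10, -5, 1, 4]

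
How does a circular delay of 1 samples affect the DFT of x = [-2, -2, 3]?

Time shift by 1: X_shifted[k] = ω_3^(1k) · X[k]
Shifted x = [3, -2, -2]

DFT(x[n-1]) = [-1, 5, 5]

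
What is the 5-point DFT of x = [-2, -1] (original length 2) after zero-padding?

Original 2-point DFT: [-3, -1]
Zero-padded 5-point DFT provides frequency interpolation.

DFT_5([x, 0, ...]) = [-3, -2.3090+0.9511i, -1.1910+0.5878i, -1.1910-0.5878i, -2.3090-0.9511i]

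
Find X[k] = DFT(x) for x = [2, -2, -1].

X[k] = Σ(n=0 to 2) x[n] · ω_3^(nk)
where ω_3 = e^(-2πi/3)

Computing each X[k]:
X[0] = -1
X[1] = 3.5000+0.8660i
X[2] = 3.5000-0.8660i

X = [-1, 3.5000+0.8660i, 3.5000-0.8660i]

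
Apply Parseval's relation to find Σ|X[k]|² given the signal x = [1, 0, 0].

Parseval: Σ|x[n]|² = (1/N)Σ|X[k]|², so Σ|X[k]|² = N·Σ|x[n]|² = 3·1.0000

Σ|X[k]|² = N·Σ|x[n]|² = 3·1.0000 = 3.0000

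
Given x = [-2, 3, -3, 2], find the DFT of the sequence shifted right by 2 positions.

Time shift by 2: X_shifted[k] = ω_4^(2k) · X[k]
Shifted x = [-3, 2, -2, 3]

DFT(x[n-2]) = [0, -1+1i, -10, -1-1i]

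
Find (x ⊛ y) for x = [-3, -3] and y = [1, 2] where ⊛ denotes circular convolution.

(x ⊛ y)[n] = Σ(m=0 to 1) x[m] · y[(n-m) mod 2]

Computing each output sample:
(x ⊛ y)[0] = -9
(x ⊛ y)[1] = -9

x ⊛ y = [-9, -9]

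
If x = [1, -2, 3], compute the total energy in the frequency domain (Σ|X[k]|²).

Parseval: Σ|x[n]|² = (1/N)Σ|X[k]|², so Σ|X[k]|² = N·Σ|x[n]|² = 3·14.0000

Σ|X[k]|² = N·Σ|x[n]|² = 3·14.0000 = 42.0000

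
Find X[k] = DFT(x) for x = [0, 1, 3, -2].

X[k] = Σ(n=0 to 3) x[n] · ω_4^(nk)
where ω_4 = e^(-2πi/4)

Computing each X[k]:
X[0] = 2
X[1] = -3-3i
X[2] = 4
X[3] = -3+3i

X = [2, -3-3i, 4, -3+3i]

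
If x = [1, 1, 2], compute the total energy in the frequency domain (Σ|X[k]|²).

Parseval: Σ|x[n]|² = (1/N)Σ|X[k]|², so Σ|X[k]|² = N·Σ|x[n]|² = 3·6.0000

Σ|X[k]|² = N·Σ|x[n]|² = 3·6.0000 = 18.0000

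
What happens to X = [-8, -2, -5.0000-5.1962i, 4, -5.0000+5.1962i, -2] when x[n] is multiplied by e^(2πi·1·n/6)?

Modulation property: DFT(ω_6^(-1n)·x[n]) = X[(k-1) mod 6], so circularly shift X by 1 positions.

X[k-1] = [-2, -8, -2, -5.0000-5.1962i, 4, -5.0000+5.1962i]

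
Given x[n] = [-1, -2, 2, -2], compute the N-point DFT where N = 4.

X[k] = Σ(n=0 to 3) x[n] · ω_4^(nk)
where ω_4 = e^(-2πi/4)

Computing each X[k]:
X[0] = -3
X[1] = -3
X[2] = 5
X[3] = -3

X = [-3, -3, 5, -3]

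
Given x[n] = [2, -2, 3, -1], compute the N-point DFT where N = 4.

X[k] = Σ(n=0 to 3) x[n] · ω_4^(nk)
where ω_4 = e^(-2πi/4)

Computing each X[k]:
X[0] = 2
X[1] = -1+1i
X[2] = 8
X[3] = -1-1i

X = [2, -1+1i, 8, -1-1i]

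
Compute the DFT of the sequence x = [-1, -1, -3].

X[k] = Σ(n=0 to 2) x[n] · ω_3^(nk)
where ω_3 = e^(-2πi/3)

Computing each X[k]:
X[0] = -5
X[1] = 1.0000-1.7321i
X[2] = 1.0000+1.7321i

X = [-5, 1.0000-1.7321i, 1.0000+1.7321i]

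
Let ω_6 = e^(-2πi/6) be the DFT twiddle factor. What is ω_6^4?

ω_6^4 = e^(-2πi·4/6)
= cos(-2π·4/6) + i·sin(-2π·4/6)
= cos(-8π/6) + i·sin(-8π/6)

ω_6^4 = cos(-8π/6) + i·sin(-8π/6) = -0.5000+0.8660i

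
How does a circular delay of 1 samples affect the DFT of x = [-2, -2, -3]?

Time shift by 1: X_shifted[k] = ω_3^(1k) · X[k]
Shifted x = [-3, -2, -2]

DFT(x[n-1]) = [-7, -1, -1]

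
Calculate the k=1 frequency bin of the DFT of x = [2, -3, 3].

X[1] = Σ(n=0 to 2) x[n] · ω_3^(1n) where ω_3 = e^(-2πi/3)
= (2)·ω_3^0 + (-3)·ω_3^1 + (3)·ω_3^2

X[1] = 2.0000+5.1962i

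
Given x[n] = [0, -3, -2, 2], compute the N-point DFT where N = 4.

X[k] = Σ(n=0 to 3) x[n] · ω_4^(nk)
where ω_4 = e^(-2πi/4)

Computing each X[k]:
X[0] = -3
X[1] = 2+5i
X[2] = -1
X[3] = 2-5i

X = [-3, 2+5i, -1, 2-5i]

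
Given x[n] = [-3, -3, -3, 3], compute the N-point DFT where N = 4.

X[k] = Σ(n=0 to 3) x[n] · ω_4^(nk)
where ω_4 = e^(-2πi/4)

Computing each X[k]:
X[0] = -6
X[1] = 6i
X[2] = -6
X[3] = -6i

X = [-6, 6i, -6, -6i]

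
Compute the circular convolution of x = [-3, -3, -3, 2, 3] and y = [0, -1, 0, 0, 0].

(x ⊛ y)[n] = Σ(m=0 to 4) x[m] · y[(n-m) mod 5]

Computing each output sample:
(x ⊛ y)[0] = -3
(x ⊛ y)[1] = 3
(x ⊛ y)[2] = 3
(x ⊛ y)[3] = 3
(x ⊛ y)[4] = -2

x ⊛ y = [-3, 3, 3, 3, -2]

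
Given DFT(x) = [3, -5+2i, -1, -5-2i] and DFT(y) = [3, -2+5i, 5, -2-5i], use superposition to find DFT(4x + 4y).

By linearity: DFT(4x + 4y) = 4·DFT(x) + 4·DFT(y)
= 4·[3, -5+2i, -1, -5-2i] + 4·[3, -2+5i, 5, -2-5i]

Computing element-wise:
Z[0] = 4·(3) + 4·(3) = 24
Z[1] = 4·(-5+2i) + 4·(-2+5i) = -28+28i
Z[2] = 4·(-1) + 4·(5) = 16
Z[3] = 4·(-5-2i) + 4·(-2-5i) = -28-28i

DFT(4x + 4y) = 4·X + 4·Y = [24, -28+28i, 16, -28-28i]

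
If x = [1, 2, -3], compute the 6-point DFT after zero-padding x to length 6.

Original 3-point DFT: [0, 1.5000-4.3301i, 1.5000+4.3301i]
Zero-padded 6-point DFT provides frequency interpolation.

DFT_6([x, 0, ...]) = [0, 3.5000+0.8660i, 1.5000-4.3301i, -4, 1.5000+4.3301i, 3.5000-0.8660i]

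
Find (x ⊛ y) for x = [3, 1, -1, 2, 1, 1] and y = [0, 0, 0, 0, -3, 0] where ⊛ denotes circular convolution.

(x ⊛ y)[n] = Σ(m=0 to 5) x[m] · y[(n-m) mod 6]

Computing each output sample:
(x ⊛ y)[0] = 3
(x ⊛ y)[1] = -6
(x ⊛ y)[2] = -3
(x ⊛ y)[3] = -3
(x ⊛ y)[4] = -9
(x ⊛ y)[5] = -3

x ⊛ y = [3, -6, -3, -3, -9, -3]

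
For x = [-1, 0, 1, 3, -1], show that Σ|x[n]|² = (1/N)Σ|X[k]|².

Time domain:
Σ|x[n]|² = |-1|² + |0|² + |1|² + |3|² + |-1|² = 12.0000

Frequency domain:
(1/5)Σ|X[k]|² = (1/5)(|2|² + |-4.5451+0.2245i|² + |1.0451-2.4899i|² + |1.0451+2.4899i|² + |-4.5451-0.2245i|²) = (1/5)·60.0000 = 12.0000

Both sides agree, confirming Parseval's theorem.

Σ|x[n]|² = (1/N)Σ|X[k]|² = 12.0000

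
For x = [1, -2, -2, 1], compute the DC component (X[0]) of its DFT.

X[0] = Σ(n=0 to 3) x[n] · ω_4^0 = Σ x[n]
= (1) + (-2) + (-2) + (1)

X[0] = -2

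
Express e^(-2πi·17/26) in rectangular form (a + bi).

ω_26^17 = e^(-2πi·17/26)
= cos(-2π·17/26) + i·sin(-2π·17/26)
= cos(-34π/26) + i·sin(-34π/26)

ω_26^17 = cos(-34π/26) + i·sin(-34π/26) = -0.5681+0.8230i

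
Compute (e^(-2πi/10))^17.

Since ω_10^10 = 1, powers reduce modulo 10.
17 mod 10 = 7
So ω_10^17 = ω_10^7 = e^(-2πi·7/10)

ω_10^17 = ω_10^7 = -0.3090+0.9511i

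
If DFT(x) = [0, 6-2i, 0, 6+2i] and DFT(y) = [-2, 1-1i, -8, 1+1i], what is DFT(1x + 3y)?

By linearity: DFT(1x + 3y) = 1·DFT(x) + 3·DFT(y)
= 1·[0, 6-2i, 0, 6+2i] + 3·[-2, 1-1i, -8, 1+1i]

Computing element-wise:
Z[0] = 1·(0) + 3·(-2) = -6
Z[1] = 1·(6-2i) + 3·(1-1i) = 9-5i
Z[2] = 1·(0) + 3·(-8) = -24
Z[3] = 1·(6+2i) + 3·(1+1i) = 9+5i

DFT(1x + 3y) = 1·X + 3·Y = [-6, 9-5i, -24, 9+5i]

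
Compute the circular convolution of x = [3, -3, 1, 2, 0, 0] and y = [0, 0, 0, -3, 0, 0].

(x ⊛ y)[n] = Σ(m=0 to 5) x[m] · y[(n-m) mod 6]

Computing each output sample:
(x ⊛ y)[0] = -6
(x ⊛ y)[1] = 0
(x ⊛ y)[2] = 0
(x ⊛ y)[3] = -9
(x ⊛ y)[4] = 9
(x ⊛ y)[5] = -3

x ⊛ y = [-6, 0, 0, -9, 9, -3]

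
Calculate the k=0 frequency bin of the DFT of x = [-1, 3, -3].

X[0] = Σ(n=0 to 2) x[n] · ω_3^0 = Σ x[n]
= (-1) + (3) + (-3)

X[0] = -1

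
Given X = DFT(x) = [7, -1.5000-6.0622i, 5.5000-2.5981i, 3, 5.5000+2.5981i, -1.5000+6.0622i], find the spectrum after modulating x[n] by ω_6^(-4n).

Modulation property: DFT(ω_6^(-4n)·x[n]) = X[(k-4) mod 6], so circularly shift X by 4 positions.

X[k-4] = [5.5000-2.5981i, 3, 5.5000+2.5981i, -1.5000+6.0622i, 7, -1.5000-6.0622i]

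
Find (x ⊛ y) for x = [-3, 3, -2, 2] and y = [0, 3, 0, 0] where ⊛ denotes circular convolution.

(x ⊛ y)[n] = Σ(m=0 to 3) x[m] · y[(n-m) mod 4]

Computing each output sample:
(x ⊛ y)[0] = 6
(x ⊛ y)[1] = -9
(x ⊛ y)[2] = 9
(x ⊛ y)[3] = -6

x ⊛ y = [6, -9, 9, -6]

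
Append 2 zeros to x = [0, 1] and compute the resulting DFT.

Original 2-point DFT: [1, -1]
Zero-padded 4-point DFT provides frequency interpolation.

DFT_4([x, 0, ...]) = [1, -1i, -1, 1i]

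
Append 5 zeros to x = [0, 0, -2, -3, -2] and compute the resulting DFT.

Original 5-point DFT: [-7, 3.4271-2.4899i, 0.0729-0.2245i, 0.0729+0.2245i, 3.4271+2.4899i]
Zero-padded 10-point DFT provides frequency interpolation.

DFT_10([x, 0, ...]) = [-7, 1.9271+5.9309i, 3.4271-2.4899i, -1.4271-1.0368i, 0.0729-0.2245i, -1, 0.0729+0.2245i, -1.4271+1.0368i, 3.4271+2.4899i, 1.9271-5.9309i]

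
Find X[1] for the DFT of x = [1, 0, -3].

X[1] = Σ(n=0 to 2) x[n] · ω_3^(1n) where ω_3 = e^(-2πi/3)
= (1)·ω_3^0 + (0)·ω_3^1 + (-3)·ω_3^2

X[1] = 2.5000-2.5981i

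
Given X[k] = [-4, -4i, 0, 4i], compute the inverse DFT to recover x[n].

x[n] = (1/4) Σ(k=0 to 3) X[k] · e^(2πikn/4)

Computing each x[n]:
x[0] = -1
x[1] = 1
x[2] = -1
x[3] = -3

x = [-1, 1, -1, -3]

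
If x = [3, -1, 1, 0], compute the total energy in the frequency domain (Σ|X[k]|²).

Parseval: Σ|x[n]|² = (1/N)Σ|X[k]|², so Σ|X[k]|² = N·Σ|x[n]|² = 4·11.0000

Σ|X[k]|² = N·Σ|x[n]|² = 4·11.0000 = 44.0000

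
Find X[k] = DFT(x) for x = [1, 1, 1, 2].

X[k] = Σ(n=0 to 3) x[n] · ω_4^(nk)
where ω_4 = e^(-2πi/4)

Computing each X[k]:
X[0] = 5
X[1] = 1i
X[2] = -1
X[3] = -1i

X = [5, 1i, -1, -1i]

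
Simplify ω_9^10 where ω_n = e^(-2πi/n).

Since ω_9^9 = 1, powers reduce modulo 9.
10 mod 9 = 1
So ω_9^10 = ω_9^1 = e^(-2πi·1/9)

ω_9^10 = ω_9^1 = 0.7660-0.6428i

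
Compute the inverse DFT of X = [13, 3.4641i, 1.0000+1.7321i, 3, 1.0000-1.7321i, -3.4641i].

x[n] = (1/6) Σ(k=0 to 5) X[k] · e^(2πikn/6)

Computing each x[n]:
x[0] = 3
x[1] = 0
x[2] = 2
x[3] = 2
x[4] = 3
x[5] = 3

x = [3, 0, 2, 2, 3, 3]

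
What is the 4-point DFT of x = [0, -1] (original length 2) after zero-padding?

Original 2-point DFT: [-1, 1]
Zero-padded 4-point DFT provides frequency interpolation.

DFT_4([x, 0, ...]) = [-1, 1i, 1, -1i]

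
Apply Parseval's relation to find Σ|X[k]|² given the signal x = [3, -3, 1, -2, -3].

Parseval: Σ|x[n]|² = (1/N)Σ|X[k]|², so Σ|X[k]|² = N·Σ|x[n]|² = 5·32.0000

Σ|X[k]|² = N·Σ|x[n]|² = 5·32.0000 = 160.0000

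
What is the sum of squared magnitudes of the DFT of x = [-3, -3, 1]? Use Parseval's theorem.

Parseval: Σ|x[n]|² = (1/N)Σ|X[k]|², so Σ|X[k]|² = N·Σ|x[n]|² = 3·19.0000

Σ|X[k]|² = N·Σ|x[n]|² = 3·19.0000 = 57.0000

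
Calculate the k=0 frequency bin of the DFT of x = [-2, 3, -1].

X[0] = Σ(n=0 to 2) x[n] · ω_3^0 = Σ x[n]
= (-2) + (3) + (-1)

X[0] = 0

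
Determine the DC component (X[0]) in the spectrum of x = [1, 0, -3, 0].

X[0] = Σ(n=0 to 3) x[n] · ω_4^0 = Σ x[n]
= (1) + (0) + (-3) + (0)

X[0] = -2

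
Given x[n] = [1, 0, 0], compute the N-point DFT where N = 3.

X[k] = Σ(n=0 to 2) x[n] · ω_3^(nk)
where ω_3 = e^(-2πi/3)

Computing each X[k]:
X[0] = 1
X[1] = 1
X[2] = 1

X = [1, 1, 1]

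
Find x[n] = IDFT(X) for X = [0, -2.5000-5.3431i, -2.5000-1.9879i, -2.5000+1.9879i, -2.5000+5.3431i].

x[n] = (1/5) Σ(k=0 to 4) X[k] · e^(2πikn/5)

Computing each x[n]:
x[0] = -2
x[1] = 3
x[2] = 1
x[3] = 0
x[4] = -2

x = [-2, 3, 1, 0, -2]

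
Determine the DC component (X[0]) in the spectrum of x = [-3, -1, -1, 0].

X[0] = Σ(n=0 to 3) x[n] · ω_4^0 = Σ x[n]
= (-3) + (-1) + (-1) + (0)

X[0] = -5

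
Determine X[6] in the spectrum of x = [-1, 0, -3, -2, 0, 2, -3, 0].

X[6] = Σ(n=0 to 7) x[n] · ω_8^(6n) where ω_8 = e^(-2πi/8)
= (-1)·ω_8^0 + (0)·ω_8^6 + (-3)·ω_8^12 + (-2)·ω_8^18 + (0)·ω_8^24 + (2)·ω_8^30 + (-3)·ω_8^36 + (0)·ω_8^42

X[6] = 5+4i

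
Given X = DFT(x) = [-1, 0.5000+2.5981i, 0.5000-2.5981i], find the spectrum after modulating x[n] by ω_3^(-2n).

Modulation property: DFT(ω_3^(-2n)·x[n]) = X[(k-2) mod 3], so circularly shift X by 2 positions.

X[k-2] = [0.5000+2.5981i, 0.5000-2.5981i, -1]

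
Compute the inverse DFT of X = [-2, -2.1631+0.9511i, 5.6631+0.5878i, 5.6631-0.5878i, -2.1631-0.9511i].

x[n] = (1/5) Σ(k=0 to 4) X[k] · e^(2πikn/5)

Computing each x[n]:
x[0] = 1
x[1] = -3
x[2] = 1
x[3] = 1
x[4] = -2

x = [1, -3, 1, 1, -2]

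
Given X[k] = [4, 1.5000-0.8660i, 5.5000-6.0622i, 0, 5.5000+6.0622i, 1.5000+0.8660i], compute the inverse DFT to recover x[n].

x[n] = (1/6) Σ(k=0 to 5) X[k] · e^(2πikn/6)

Computing each x[n]:
x[0] = 3
x[1] = 2
x[2] = -2
x[3] = 2
x[4] = 1
x[5] = -2

x = [3, 2, -2, 2, 1, -2]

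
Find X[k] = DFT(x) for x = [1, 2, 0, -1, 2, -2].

X[k] = Σ(n=0 to 5) x[n] · ω_6^(nk)
where ω_6 = e^(-2πi/6)

Computing each X[k]:
X[0] = 2
X[1] = 1.0000-1.7321i
X[2] = -1.0000-5.1962i
X[3] = 4
X[4] = -1.0000+5.1962i
X[5] = 1.0000+1.7321i

X = [2, 1.0000-1.7321i, -1.0000-5.1962i, 4, -1.0000+5.1962i, 1.0000+1.7321i]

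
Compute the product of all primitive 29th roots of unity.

The primitive 29th roots of unity are ω_29^k for k coprime to 29: k ∈ {1, 2, 3, 4, 5, 6, 7, 8, 9, 10, 11, 12, 13, 14, 15, 16, 17, 18, 19, 20, 21, 22, 23, 24, 25, 26, 27, 28}
Their product equals the constant term of the cyclotomic polynomial Φ_29(x) up to sign.
For n ≥ 3, the product of all primitive nth roots of unity is 1. (For n=1 it is 1; for n=2 it is -1.)

1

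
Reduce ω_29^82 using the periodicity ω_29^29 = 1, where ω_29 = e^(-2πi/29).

Since ω_29^29 = 1, powers reduce modulo 29.
82 mod 29 = 24
So ω_29^82 = ω_29^24 = e^(-2πi·24/29)

ω_29^82 = ω_29^24 = 0.4684+0.8835i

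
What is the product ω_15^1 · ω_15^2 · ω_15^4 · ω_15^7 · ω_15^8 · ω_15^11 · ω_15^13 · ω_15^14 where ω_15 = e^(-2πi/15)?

The primitive 15th roots of unity are ω_15^k for k coprime to 15: k ∈ {1, 2, 4, 7, 8, 11, 13, 14}
Their product equals the constant term of the cyclotomic polynomial Φ_15(x) up to sign.
For n ≥ 3, the product of all primitive nth roots of unity is 1. (For n=1 it is 1; for n=2 it is -1.)

1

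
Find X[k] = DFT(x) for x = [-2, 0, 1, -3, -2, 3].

X[k] = Σ(n=0 to 5) x[n] · ω_6^(nk)
where ω_6 = e^(-2πi/6)

Computing each X[k]:
X[0] = -3
X[1] = 3
X[2] = -6.0000+5.1962i
X[3] = -3
X[4] = -6.0000-5.1962i
X[5] = 3

X = [-3, 3, -6.0000+5.1962i, -3, -6.0000-5.1962i, 3]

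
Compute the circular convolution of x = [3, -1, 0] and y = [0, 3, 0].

(x ⊛ y)[n] = Σ(m=0 to 2) x[m] · y[(n-m) mod 3]

Computing each output sample:
(x ⊛ y)[0] = 0
(x ⊛ y)[1] = 9
(x ⊛ y)[2] = -3

x ⊛ y = [0, 9, -3]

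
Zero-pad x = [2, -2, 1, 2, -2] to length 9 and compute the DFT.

Original 5-point DFT: [1, -1.6631+0.5878i, 6.1631-0.9511i, 6.1631+0.9511i, -1.6631-0.5878i]
Zero-padded 9-point DFT provides frequency interpolation.

DFT_9([x, 0, ...]) = [1, 1.5209-0.7472i, -1.8191+2.0741i, 5.5000+4.3301i, 3.2981-2.3748i, 3.2981+2.3748i, 5.5000-4.3301i, -1.8191-2.0741i, 1.5209+0.7472i]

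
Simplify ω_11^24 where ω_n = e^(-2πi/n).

Since ω_11^11 = 1, powers reduce modulo 11.
24 mod 11 = 2
So ω_11^24 = ω_11^2 = e^(-2πi·2/11)

ω_11^24 = ω_11^2 = 0.4154-0.9096i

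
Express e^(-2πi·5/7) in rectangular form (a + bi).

ω_7^5 = e^(-2πi·5/7)
= cos(-2π·5/7) + i·sin(-2π·5/7)
= cos(-10π/7) + i·sin(-10π/7)

ω_7^5 = cos(-10π/7) + i·sin(-10π/7) = -0.2225+0.9749i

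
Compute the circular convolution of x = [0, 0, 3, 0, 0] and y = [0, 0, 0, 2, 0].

(x ⊛ y)[n] = Σ(m=0 to 4) x[m] · y[(n-m) mod 5]

Computing each output sample:
(x ⊛ y)[0] = 6
(x ⊛ y)[1] = 0
(x ⊛ y)[2] = 0
(x ⊛ y)[3] = 0
(x ⊛ y)[4] = 0

x ⊛ y = [6, 0, 0, 0, 0]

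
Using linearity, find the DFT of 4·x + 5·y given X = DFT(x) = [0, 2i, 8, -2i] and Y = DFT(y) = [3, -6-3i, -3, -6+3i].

By linearity: DFT(4x + 5y) = 4·DFT(x) + 5·DFT(y)
= 4·[0, 2i, 8, -2i] + 5·[3, -6-3i, -3, -6+3i]

Computing element-wise:
Z[0] = 4·(0) + 5·(3) = 15
Z[1] = 4·(2i) + 5·(-6-3i) = -30-7i
Z[2] = 4·(8) + 5·(-3) = 17
Z[3] = 4·(-2i) + 5·(-6+3i) = -30+7i

DFT(4x + 5y) = 4·X + 5·Y = [15, -30-7i, 17, -30+7i]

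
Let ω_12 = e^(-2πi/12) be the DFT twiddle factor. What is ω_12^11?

ω_12^11 = e^(-2πi·11/12)
= cos(-2π·11/12) + i·sin(-2π·11/12)
= cos(-22π/12) + i·sin(-22π/12)

ω_12^11 = cos(-22π/12) + i·sin(-22π/12) = 0.8660+0.5000i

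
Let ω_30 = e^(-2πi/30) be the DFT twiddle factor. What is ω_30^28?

ω_30^28 = e^(-2πi·28/30)
= cos(-2π·28/30) + i·sin(-2π·28/30)
= cos(-56π/30) + i·sin(-56π/30)

ω_30^28 = cos(-56π/30) + i·sin(-56π/30) = 0.9135+0.4067i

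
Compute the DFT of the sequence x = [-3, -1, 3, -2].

X[k] = Σ(n=0 to 3) x[n] · ω_4^(nk)
where ω_4 = e^(-2πi/4)

Computing each X[k]:
X[0] = -3
X[1] = -6-1i
X[2] = 3
X[3] = -6+1i

X = [-3, -6-1i, 3, -6+1i]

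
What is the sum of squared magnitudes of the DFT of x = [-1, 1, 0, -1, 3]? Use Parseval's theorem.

Parseval: Σ|x[n]|² = (1/N)Σ|X[k]|², so Σ|X[k]|² = N·Σ|x[n]|² = 5·12.0000

Σ|X[k]|² = N·Σ|x[n]|² = 5·12.0000 = 60.0000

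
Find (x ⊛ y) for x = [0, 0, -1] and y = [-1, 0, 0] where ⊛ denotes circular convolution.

(x ⊛ y)[n] = Σ(m=0 to 2) x[m] · y[(n-m) mod 3]

Computing each output sample:
(x ⊛ y)[0] = 0
(x ⊛ y)[1] = 0
(x ⊛ y)[2] = 1

x ⊛ y = [0, 0, 1]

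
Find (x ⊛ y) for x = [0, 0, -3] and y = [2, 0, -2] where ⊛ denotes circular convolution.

(x ⊛ y)[n] = Σ(m=0 to 2) x[m] · y[(n-m) mod 3]

Computing each output sample:
(x ⊛ y)[0] = 0
(x ⊛ y)[1] = 6
(x ⊛ y)[2] = -6

x ⊛ y = [0, 6, -6]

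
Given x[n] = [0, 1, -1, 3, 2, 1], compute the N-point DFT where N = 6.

X[k] = Σ(n=0 to 5) x[n] · ω_6^(nk)
where ω_6 = e^(-2πi/6)

Computing each X[k]:
X[0] = 6
X[1] = -2.5000+2.5981i
X[2] = 1.5000-2.5981i
X[3] = -4
X[4] = 1.5000+2.5981i
X[5] = -2.5000-2.5981i

X = [6, -2.5000+2.5981i, 1.5000-2.5981i, -4, 1.5000+2.5981i, -2.5000-2.5981i]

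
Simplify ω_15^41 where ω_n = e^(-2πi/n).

Since ω_15^15 = 1, powers reduce modulo 15.
41 mod 15 = 11
So ω_15^41 = ω_15^11 = e^(-2πi·11/15)

ω_15^41 = ω_15^11 = -0.1045+0.9945i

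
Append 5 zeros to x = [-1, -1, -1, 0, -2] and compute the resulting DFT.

Original 5-point DFT: [-5, -1.1180-0.3633i, 1.1180-1.5388i, 1.1180+1.5388i, -1.1180+0.3633i]
Zero-padded 10-point DFT provides frequency interpolation.

DFT_10([x, 0, ...]) = [-5, -0.5000+2.7144i, -1.1180-0.3633i, -0.5000+2.2654i, 1.1180-1.5388i, -3, 1.1180+1.5388i, -0.5000-2.2654i, -1.1180+0.3633i, -0.5000-2.7144i]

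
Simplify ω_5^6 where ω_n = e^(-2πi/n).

Since ω_5^5 = 1, powers reduce modulo 5.
6 mod 5 = 1
So ω_5^6 = ω_5^1 = e^(-2πi·1/5)

ω_5^6 = ω_5^1 = 0.3090-0.9511i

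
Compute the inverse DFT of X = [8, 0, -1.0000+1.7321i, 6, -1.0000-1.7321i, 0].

x[n] = (1/6) Σ(k=0 to 5) X[k] · e^(2πikn/6)

Computing each x[n]:
x[0] = 2
x[1] = 0
x[2] = 3
x[3] = 0
x[4] = 2
x[5] = 1

x = [2, 0, 3, 0, 2, 1]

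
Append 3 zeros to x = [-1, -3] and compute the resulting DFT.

Original 2-point DFT: [-4, 2]
Zero-padded 5-point DFT provides frequency interpolation.

DFT_5([x, 0, ...]) = [-4, -1.9271+2.8532i, 1.4271+1.7634i, 1.4271-1.7634i, -1.9271-2.8532i]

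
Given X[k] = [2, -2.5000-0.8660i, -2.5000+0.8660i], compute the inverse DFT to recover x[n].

x[n] = (1/3) Σ(k=0 to 2) X[k] · e^(2πikn/3)

Computing each x[n]:
x[0] = -1
x[1] = 2
x[2] = 1

x = [-1, 2, 1]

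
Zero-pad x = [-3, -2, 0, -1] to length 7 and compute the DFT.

Original 4-point DFT: [-6, -3+1i, 0, -3-1i]
Zero-padded 7-point DFT provides frequency interpolation.

DFT_7([x, 0, ...]) = [-6, -3.3460+1.9975i, -3.1784+1.1680i, -0.9755+1.8427i, -0.9755-1.8427i, -3.1784-1.1680i, -3.3460-1.9975i]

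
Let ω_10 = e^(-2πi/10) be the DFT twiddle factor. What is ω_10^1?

ω_10^1 = e^(-2πi·1/10)
= cos(-2π·1/10) + i·sin(-2π·1/10)
= cos(-2π/10) + i·sin(-2π/10)

ω_10^1 = cos(-2π/10) + i·sin(-2π/10) = 0.8090-0.5878i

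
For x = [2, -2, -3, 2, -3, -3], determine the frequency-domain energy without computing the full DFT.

Parseval: Σ|x[n]|² = (1/N)Σ|X[k]|², so Σ|X[k]|² = N·Σ|x[n]|² = 6·39.0000

Σ|X[k]|² = N·Σ|x[n]|² = 6·39.0000 = 234.0000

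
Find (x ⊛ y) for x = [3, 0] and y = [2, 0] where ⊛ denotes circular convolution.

(x ⊛ y)[n] = Σ(m=0 to 1) x[m] · y[(n-m) mod 2]

Computing each output sample:
(x ⊛ y)[0] = 6
(x ⊛ y)[1] = 0

x ⊛ y = [6, 0]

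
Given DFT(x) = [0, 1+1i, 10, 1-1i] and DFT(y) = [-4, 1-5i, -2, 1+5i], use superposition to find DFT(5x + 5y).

By linearity: DFT(5x + 5y) = 5·DFT(x) + 5·DFT(y)
= 5·[0, 1+1i, 10, 1-1i] + 5·[-4, 1-5i, -2, 1+5i]

Computing element-wise:
Z[0] = 5·(0) + 5·(-4) = -20
Z[1] = 5·(1+1i) + 5·(1-5i) = 10-20i
Z[2] = 5·(10) + 5·(-2) = 40
Z[3] = 5·(1-1i) + 5·(1+5i) = 10+20i

DFT(5x + 5y) = 5·X + 5·Y = [-20, 10-20i, 40, 10+20i]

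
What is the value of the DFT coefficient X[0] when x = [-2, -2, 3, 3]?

X[0] = Σ(n=0 to 3) x[n] · ω_4^0 = Σ x[n]
= (-2) + (-2) + (3) + (3)

X[0] = 2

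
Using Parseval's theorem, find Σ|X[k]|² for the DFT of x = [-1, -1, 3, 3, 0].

Parseval: Σ|x[n]|² = (1/N)Σ|X[k]|², so Σ|X[k]|² = N·Σ|x[n]|² = 5·20.0000

Σ|X[k]|² = N·Σ|x[n]|² = 5·20.0000 = 100.0000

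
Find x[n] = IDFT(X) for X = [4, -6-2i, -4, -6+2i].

x[n] = (1/4) Σ(k=0 to 3) X[k] · e^(2πikn/4)

Computing each x[n]:
x[0] = -3
x[1] = 3
x[2] = 3
x[3] = 1

x = [-3, 3, 3, 1]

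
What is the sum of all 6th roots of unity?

Sum of all nth roots of unity equals 0 for n > 1 (geometric series with r ≠ 1).

0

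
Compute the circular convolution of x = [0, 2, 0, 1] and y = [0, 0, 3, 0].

(x ⊛ y)[n] = Σ(m=0 to 3) x[m] · y[(n-m) mod 4]

Computing each output sample:
(x ⊛ y)[0] = 0
(x ⊛ y)[1] = 3
(x ⊛ y)[2] = 0
(x ⊛ y)[3] = 6

x ⊛ y = [0, 3, 0, 6]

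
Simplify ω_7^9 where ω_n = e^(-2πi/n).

Since ω_7^7 = 1, powers reduce modulo 7.
9 mod 7 = 2
So ω_7^9 = ω_7^2 = e^(-2πi·2/7)

ω_7^9 = ω_7^2 = -0.2225-0.9749i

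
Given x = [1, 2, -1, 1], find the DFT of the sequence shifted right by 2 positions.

Time shift by 2: X_shifted[k] = ω_4^(2k) · X[k]
Shifted x = [-1, 1, 1, 2]

DFT(x[n-2]) = [3, -2+1i, -3, -2-1i]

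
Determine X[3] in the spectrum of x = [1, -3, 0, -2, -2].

X[3] = Σ(n=0 to 4) x[n] · ω_5^(3n) where ω_5 = e^(-2πi/5)
= (1)·ω_5^0 + (-3)·ω_5^3 + (0)·ω_5^6 + (-2)·ω_5^9 + (-2)·ω_5^12

X[3] = 4.4271-2.4899i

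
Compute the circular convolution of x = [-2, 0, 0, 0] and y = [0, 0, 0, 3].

(x ⊛ y)[n] = Σ(m=0 to 3) x[m] · y[(n-m) mod 4]

Computing each output sample:
(x ⊛ y)[0] = 0
(x ⊛ y)[1] = 0
(x ⊛ y)[2] = 0
(x ⊛ y)[3] = -6

x ⊛ y = [0, 0, 0, -6]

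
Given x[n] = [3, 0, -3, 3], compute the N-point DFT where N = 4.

X[k] = Σ(n=0 to 3) x[n] · ω_4^(nk)
where ω_4 = e^(-2πi/4)

Computing each X[k]:
X[0] = 3
X[1] = 6+3i
X[2] = -3
X[3] = 6-3i

X = [3, 6+3i, -3, 6-3i]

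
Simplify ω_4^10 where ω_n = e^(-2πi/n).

Since ω_4^4 = 1, powers reduce modulo 4.
10 mod 4 = 2
So ω_4^10 = ω_4^2 = e^(-2πi·2/4)

ω_4^10 = ω_4^2 = -1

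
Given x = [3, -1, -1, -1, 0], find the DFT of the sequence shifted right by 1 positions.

Time shift by 1: X_shifted[k] = ω_5^(1k) · X[k]
Shifted x = [0, 3, -1, -1, -1]

DFT(x[n-1]) = [0, 2.2361-3.8042i, -2.2361-2.3511i, -2.2361+2.3511i, 2.2361+3.8042i]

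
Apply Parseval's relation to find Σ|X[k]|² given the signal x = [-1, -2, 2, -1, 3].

Parseval: Σ|x[n]|² = (1/N)Σ|X[k]|², so Σ|X[k]|² = N·Σ|x[n]|² = 5·19.0000

Σ|X[k]|² = N·Σ|x[n]|² = 5·19.0000 = 95.0000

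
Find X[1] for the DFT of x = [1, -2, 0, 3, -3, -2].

X[1] = Σ(n=0 to 5) x[n] · ω_6^(1n) where ω_6 = e^(-2πi/6)
= (1)·ω_6^0 + (-2)·ω_6^1 + (0)·ω_6^2 + (3)·ω_6^3 + (-3)·ω_6^4 + (-2)·ω_6^5

X[1] = -2.5000-2.5981i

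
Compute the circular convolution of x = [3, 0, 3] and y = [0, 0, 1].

(x ⊛ y)[n] = Σ(m=0 to 2) x[m] · y[(n-m) mod 3]

Computing each output sample:
(x ⊛ y)[0] = 0
(x ⊛ y)[1] = 3
(x ⊛ y)[2] = 3

x ⊛ y = [0, 3, 3]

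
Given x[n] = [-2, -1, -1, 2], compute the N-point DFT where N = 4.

X[k] = Σ(n=0 to 3) x[n] · ω_4^(nk)
where ω_4 = e^(-2πi/4)

Computing each X[k]:
X[0] = -2
X[1] = -1+3i
X[2] = -4
X[3] = -1-3i

X = [-2, -1+3i, -4, -1-3i]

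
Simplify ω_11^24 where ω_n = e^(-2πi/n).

Since ω_11^11 = 1, powers reduce modulo 11.
24 mod 11 = 2
So ω_11^24 = ω_11^2 = e^(-2πi·2/11)

ω_11^24 = ω_11^2 = 0.4154-0.9096i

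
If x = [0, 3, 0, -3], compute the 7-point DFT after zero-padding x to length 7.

Original 4-point DFT: [0, -6i, 0, 6i]
Zero-padded 7-point DFT provides frequency interpolation.

DFT_7([x, 0, ...]) = [0, 4.5734-1.0438i, -2.5380-5.2703i, -2.0353+1.6231i, -2.0353-1.6231i, -2.5380+5.2703i, 4.5734+1.0438i]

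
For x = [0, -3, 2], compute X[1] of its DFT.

X[1] = Σ(n=0 to 2) x[n] · ω_3^(1n) where ω_3 = e^(-2πi/3)
= (0)·ω_3^0 + (-3)·ω_3^1 + (2)·ω_3^2

X[1] = 0.5000+4.3301i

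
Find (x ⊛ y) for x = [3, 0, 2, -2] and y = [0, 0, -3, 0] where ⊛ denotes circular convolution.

(x ⊛ y)[n] = Σ(m=0 to 3) x[m] · y[(n-m) mod 4]

Computing each output sample:
(x ⊛ y)[0] = -6
(x ⊛ y)[1] = 6
(x ⊛ y)[2] = -9
(x ⊛ y)[3] = 0

x ⊛ y = [-6, 6, -9, 0]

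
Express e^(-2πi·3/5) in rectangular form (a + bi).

ω_5^3 = e^(-2πi·3/5)
= cos(-2π·3/5) + i·sin(-2π·3/5)
= cos(-6π/5) + i·sin(-6π/5)

ω_5^3 = cos(-6π/5) + i·sin(-6π/5) = -0.8090+0.5878i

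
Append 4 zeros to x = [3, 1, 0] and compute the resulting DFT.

Original 3-point DFT: [4, 2.5000-0.8660i, 2.5000+0.8660i]
Zero-padded 7-point DFT provides frequency interpolation.

DFT_7([x, 0, ...]) = [4, 3.6235-0.7818i, 2.7775-0.9749i, 2.0990-0.4339i, 2.0990+0.4339i, 2.7775+0.9749i, 3.6235+0.7818i]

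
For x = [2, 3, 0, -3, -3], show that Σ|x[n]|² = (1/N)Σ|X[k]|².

Time domain:
Σ|x[n]|² = |2|² + |3|² + |0|² + |-3|² + |-3|² = 31.0000

Frequency domain:
(1/5)Σ|X[k]|² = (1/5)(|-1|² + |4.4271-7.4697i|² + |1.0729-0.6735i|² + |1.0729+0.6735i|² + |4.4271+7.4697i|²) = (1/5)·155.0000 = 31.0000

Both sides agree, confirming Parseval's theorem.

Σ|x[n]|² = (1/N)Σ|X[k]|² = 31.0000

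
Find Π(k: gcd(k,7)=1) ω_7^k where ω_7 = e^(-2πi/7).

The primitive 7th roots of unity are ω_7^k for k coprime to 7: k ∈ {1, 2, 3, 4, 5, 6}
Their product equals the constant term of the cyclotomic polynomial Φ_7(x) up to sign.
For n ≥ 3, the product of all primitive nth roots of unity is 1. (For n=1 it is 1; for n=2 it is -1.)

1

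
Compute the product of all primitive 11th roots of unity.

The primitive 11th roots of unity are ω_11^k for k coprime to 11: k ∈ {1, 2, 3, 4, 5, 6, 7, 8, 9, 10}
Their product equals the constant term of the cyclotomic polynomial Φ_11(x) up to sign.
For n ≥ 3, the product of all primitive nth roots of unity is 1. (For n=1 it is 1; for n=2 it is -1.)

1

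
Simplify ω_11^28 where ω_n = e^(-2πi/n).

Since ω_11^11 = 1, powers reduce modulo 11.
28 mod 11 = 6
So ω_11^28 = ω_11^6 = e^(-2πi·6/11)

ω_11^28 = ω_11^6 = -0.9595+0.2817i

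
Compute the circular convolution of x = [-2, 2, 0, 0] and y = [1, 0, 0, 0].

(x ⊛ y)[n] = Σ(m=0 to 3) x[m] · y[(n-m) mod 4]

Computing each output sample:
(x ⊛ y)[0] = -2
(x ⊛ y)[1] = 2
(x ⊛ y)[2] = 0
(x ⊛ y)[3] = 0

x ⊛ y = [-2, 2, 0, 0]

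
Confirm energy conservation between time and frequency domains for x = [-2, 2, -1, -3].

Time domain:
Σ|x[n]|² = |-2|² + |2|² + |-1|² + |-3|² = 18.0000

Frequency domain:
(1/4)Σ|X[k]|² = (1/4)(|-4|² + |-1-5i|² + |-2|² + |-1+5i|²) = (1/4)·72.0000 = 18.0000

Both sides agree, confirming Parseval's theorem.

Σ|x[n]|² = (1/N)Σ|X[k]|² = 18.0000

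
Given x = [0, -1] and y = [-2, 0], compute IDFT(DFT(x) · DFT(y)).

(x ⊛ y)[n] = Σ(m=0 to 1) x[m] · y[(n-m) mod 2]

Computing each output sample:
(x ⊛ y)[0] = 0
(x ⊛ y)[1] = 2

x ⊛ y = [0, 2]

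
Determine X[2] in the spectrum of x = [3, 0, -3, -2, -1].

X[2] = Σ(n=0 to 4) x[n] · ω_5^(2n) where ω_5 = e^(-2πi/5)
= (3)·ω_5^0 + (0)·ω_5^2 + (-3)·ω_5^4 + (-2)·ω_5^6 + (-1)·ω_5^8

X[2] = 2.2639-1.5388i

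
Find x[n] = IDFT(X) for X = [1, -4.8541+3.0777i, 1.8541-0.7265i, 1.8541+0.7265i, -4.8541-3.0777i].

x[n] = (1/5) Σ(k=0 to 4) X[k] · e^(2πikn/5)

Computing each x[n]:
x[0] = -1
x[1] = -2
x[2] = 1
x[3] = 3
x[4] = 0

x = [-1, -2, 1, 3, 0]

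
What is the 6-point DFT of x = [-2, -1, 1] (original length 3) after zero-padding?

Original 3-point DFT: [-2, -2.0000+1.7321i, -2.0000-1.7321i]
Zero-padded 6-point DFT provides frequency interpolation.

DFT_6([x, 0, ...]) = [-2, -3, -2.0000+1.7321i, 0, -2.0000-1.7321i, -3]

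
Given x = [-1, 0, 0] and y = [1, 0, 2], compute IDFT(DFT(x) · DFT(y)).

(x ⊛ y)[n] = Σ(m=0 to 2) x[m] · y[(n-m) mod 3]

Computing each output sample:
(x ⊛ y)[0] = -1
(x ⊛ y)[1] = 0
(x ⊛ y)[2] = -2

x ⊛ y = [-1, 0, -2]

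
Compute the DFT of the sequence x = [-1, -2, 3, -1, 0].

X[k] = Σ(n=0 to 4) x[n] · ω_5^(nk)
where ω_5 = e^(-2πi/5)

Computing each X[k]:
X[0] = -1
X[1] = -3.2361-0.4490i
X[2] = 1.2361+4.9798i
X[3] = 1.2361-4.9798i
X[4] = -3.2361+0.4490i

X = [-1, -3.2361-0.4490i, 1.2361+4.9798i, 1.2361-4.9798i, -3.2361+0.4490i]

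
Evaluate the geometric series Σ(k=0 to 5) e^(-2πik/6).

Sum of all nth roots of unity equals 0 for n > 1 (geometric series with r ≠ 1).

0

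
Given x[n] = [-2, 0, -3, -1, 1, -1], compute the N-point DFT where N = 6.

X[k] = Σ(n=0 to 5) x[n] · ω_6^(nk)
where ω_6 = e^(-2πi/6)

Computing each X[k]:
X[0] = -6
X[1] = -0.5000+2.5981i
X[2] = -1.5000-4.3301i
X[3] = -2
X[4] = -1.5000+4.3301i
X[5] = -0.5000-2.5981i

X = [-6, -0.5000+2.5981i, -1.5000-4.3301i, -2, -1.5000+4.3301i, -0.5000-2.5981i]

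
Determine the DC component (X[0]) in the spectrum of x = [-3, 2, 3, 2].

X[0] = Σ(n=0 to 3) x[n] · ω_4^0 = Σ x[n]
= (-3) + (2) + (3) + (2)

X[0] = 4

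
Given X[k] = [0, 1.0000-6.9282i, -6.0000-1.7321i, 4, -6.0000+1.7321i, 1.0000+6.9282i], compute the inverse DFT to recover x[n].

x[n] = (1/6) Σ(k=0 to 5) X[k] · e^(2πikn/6)

Computing each x[n]:
x[0] = -1
x[1] = 3
x[2] = 3
x[3] = -3
x[4] = 0
x[5] = -2

x = [-1, 3, 3, -3, 0, -2]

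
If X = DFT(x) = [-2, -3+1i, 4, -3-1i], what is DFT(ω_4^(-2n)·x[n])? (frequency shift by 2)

Modulation property: DFT(ω_4^(-2n)·x[n]) = X[(k-2) mod 4], so circularly shift X by 2 positions.

X[k-2] = [4, -3-1i, -2, -3+1i]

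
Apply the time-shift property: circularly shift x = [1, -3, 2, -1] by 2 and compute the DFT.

Time shift by 2: X_shifted[k] = ω_4^(2k) · X[k]
Shifted x = [2, -1, 1, -3]

DFT(x[n-2]) = [-1, 1-2i, 7, 1+2i]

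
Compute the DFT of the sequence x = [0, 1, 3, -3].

X[k] = Σ(n=0 to 3) x[n] · ω_4^(nk)
where ω_4 = e^(-2πi/4)

Computing each X[k]:
X[0] = 1
X[1] = -3-4i
X[2] = 5
X[3] = -3+4i

X = [1, -3-4i, 5, -3+4i]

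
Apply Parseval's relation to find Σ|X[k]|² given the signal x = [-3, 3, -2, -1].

Parseval: Σ|x[n]|² = (1/N)Σ|X[k]|², so Σ|X[k]|² = N·Σ|x[n]|² = 4·23.0000

Σ|X[k]|² = N·Σ|x[n]|² = 4·23.0000 = 92.0000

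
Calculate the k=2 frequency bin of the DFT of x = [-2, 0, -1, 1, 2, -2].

X[2] = Σ(n=0 to 5) x[n] · ω_6^(2n) where ω_6 = e^(-2πi/6)
= (-2)·ω_6^0 + (0)·ω_6^2 + (-1)·ω_6^4 + (1)·ω_6^6 + (2)·ω_6^8 + (-2)·ω_6^10

X[2] = -0.5000-4.3301i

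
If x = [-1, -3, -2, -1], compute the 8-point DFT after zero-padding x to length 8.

Original 4-point DFT: [-7, 1+2i, 1, 1-2i]
Zero-padded 8-point DFT provides frequency interpolation.

DFT_8([x, 0, ...]) = [-7, -2.4142+4.8284i, 1+2i, 0.4142+0.8284i, 1, 0.4142-0.8284i, 1-2i, -2.4142-4.8284i]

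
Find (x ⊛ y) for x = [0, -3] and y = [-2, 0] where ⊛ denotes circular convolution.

(x ⊛ y)[n] = Σ(m=0 to 1) x[m] · y[(n-m) mod 2]

Computing each output sample:
(x ⊛ y)[0] = 0
(x ⊛ y)[1] = 6

x ⊛ y = [0, 6]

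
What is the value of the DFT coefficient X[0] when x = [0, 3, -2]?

X[0] = Σ(n=0 to 2) x[n] · ω_3^0 = Σ x[n]
= (0) + (3) + (-2)

X[0] = 1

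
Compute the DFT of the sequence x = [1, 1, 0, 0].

X[k] = Σ(n=0 to 3) x[n] · ω_4^(nk)
where ω_4 = e^(-2πi/4)

Computing each X[k]:
X[0] = 2
X[1] = 1-1i
X[2] = 0
X[3] = 1+1i

X = [2, 1-1i, 0, 1+1i]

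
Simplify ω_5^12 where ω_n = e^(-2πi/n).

Since ω_5^5 = 1, powers reduce modulo 5.
12 mod 5 = 2
So ω_5^12 = ω_5^2 = e^(-2πi·2/5)

ω_5^12 = ω_5^2 = -0.8090-0.5878i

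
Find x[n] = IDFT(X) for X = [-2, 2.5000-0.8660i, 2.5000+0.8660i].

x[n] = (1/3) Σ(k=0 to 2) X[k] · e^(2πikn/3)

Computing each x[n]:
x[0] = 1
x[1] = -1
x[2] = -2

x = [1, -1, -2]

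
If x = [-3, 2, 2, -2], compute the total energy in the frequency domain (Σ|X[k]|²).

Parseval: Σ|x[n]|² = (1/N)Σ|X[k]|², so Σ|X[k]|² = N·Σ|x[n]|² = 4·21.0000

Σ|X[k]|² = N·Σ|x[n]|² = 4·21.0000 = 84.0000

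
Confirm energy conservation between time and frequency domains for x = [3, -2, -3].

Time domain:
Σ|x[n]|² = |3|² + |-2|² + |-3|² = 22.0000

Frequency domain:
(1/3)Σ|X[k]|² = (1/3)(|-2|² + |5.5000-0.8660i|² + |5.5000+0.8660i|²) = (1/3)·66.0000 = 22.0000

Both sides agree, confirming Parseval's theorem.

Σ|x[n]|² = (1/N)Σ|X[k]|² = 22.0000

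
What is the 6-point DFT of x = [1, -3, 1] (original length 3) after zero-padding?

Original 3-point DFT: [-1, 2.0000+3.4641i, 2.0000-3.4641i]
Zero-padded 6-point DFT provides frequency interpolation.

DFT_6([x, 0, ...]) = [-1, -1.0000+1.7321i, 2.0000+3.4641i, 5, 2.0000-3.4641i, -1.0000-1.7321i]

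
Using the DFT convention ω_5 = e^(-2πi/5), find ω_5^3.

ω_5^3 = e^(-2πi·3/5)
= cos(-2π·3/5) + i·sin(-2π·3/5)
= cos(-6π/5) + i·sin(-6π/5)

ω_5^3 = cos(-6π/5) + i·sin(-6π/5) = -0.8090+0.5878i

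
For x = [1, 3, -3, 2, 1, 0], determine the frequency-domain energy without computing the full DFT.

Parseval: Σ|x[n]|² = (1/N)Σ|X[k]|², so Σ|X[k]|² = N·Σ|x[n]|² = 6·24.0000

Σ|X[k]|² = N·Σ|x[n]|² = 6·24.0000 = 144.0000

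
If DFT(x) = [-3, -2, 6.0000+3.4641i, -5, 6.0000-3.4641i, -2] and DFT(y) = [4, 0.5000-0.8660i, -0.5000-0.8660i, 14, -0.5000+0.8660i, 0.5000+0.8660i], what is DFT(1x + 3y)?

By linearity: DFT(1x + 3y) = 1·DFT(x) + 3·DFT(y)
= 1·[-3, -2, 6.0000+3.4641i, -5, 6.0000-3.4641i, -2] + 3·[4, 0.5000-0.8660i, -0.5000-0.8660i, 14, -0.5000+0.8660i, 0.5000+0.8660i]

Computing element-wise:
Z[0] = 1·(-3) + 3·(4) = 9
Z[1] = 1·(-2) + 3·(0.5000-0.8660i) = -0.5000-2.5980i
Z[2] = 1·(6.0000+3.4641i) + 3·(-0.5000-0.8660i) = 4.5000+0.8661i
Z[3] = 1·(-5) + 3·(14) = 37
Z[4] = 1·(6.0000-3.4641i) + 3·(-0.5000+0.8660i) = 4.5000-0.8661i
Z[5] = 1·(-2) + 3·(0.5000+0.8660i) = -0.5000+2.5980i

DFT(1x + 3y) = 1·X + 3·Y = [9, -0.5000-2.5980i, 4.5000+0.8661i, 37, 4.5000-0.8661i, -0.5000+2.5980i]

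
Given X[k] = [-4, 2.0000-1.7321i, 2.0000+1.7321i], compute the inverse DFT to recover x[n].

x[n] = (1/3) Σ(k=0 to 2) X[k] · e^(2πikn/3)

Computing each x[n]:
x[0] = 0
x[1] = -1
x[2] = -3

x = [0, -1, -3]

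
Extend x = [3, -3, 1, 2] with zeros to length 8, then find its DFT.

Original 4-point DFT: [3, 2+5i, 5, 2-5i]
Zero-padded 8-point DFT provides frequency interpolation.

DFT_8([x, 0, ...]) = [3, -0.5355-0.2929i, 2+5i, 6.5355+1.7071i, 5, 6.5355-1.7071i, 2-5i, -0.5355+0.2929i]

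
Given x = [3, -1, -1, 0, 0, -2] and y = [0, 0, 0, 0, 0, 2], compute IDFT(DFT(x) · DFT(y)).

(x ⊛ y)[n] = Σ(m=0 to 5) x[m] · y[(n-m) mod 6]

Computing each output sample:
(x ⊛ y)[0] = -2
(x ⊛ y)[1] = -2
(x ⊛ y)[2] = 0
(x ⊛ y)[3] = 0
(x ⊛ y)[4] = -4
(x ⊛ y)[5] = 6

x ⊛ y = [-2, -2, 0, 0, -4, 6]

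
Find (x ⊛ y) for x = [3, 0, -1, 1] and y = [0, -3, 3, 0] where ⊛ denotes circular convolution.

(x ⊛ y)[n] = Σ(m=0 to 3) x[m] · y[(n-m) mod 4]

Computing each output sample:
(x ⊛ y)[0] = -6
(x ⊛ y)[1] = -6
(x ⊛ y)[2] = 9
(x ⊛ y)[3] = 3

x ⊛ y = [-6, -6, 9, 3]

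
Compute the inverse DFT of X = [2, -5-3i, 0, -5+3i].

x[n] = (1/4) Σ(k=0 to 3) X[k] · e^(2πikn/4)

Computing each x[n]:
x[0] = -2
x[1] = 2
x[2] = 3
x[3] = -1

x = [-2, 2, 3, -1]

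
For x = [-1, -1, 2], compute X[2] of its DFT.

X[2] = Σ(n=0 to 2) x[n] · ω_3^(2n) where ω_3 = e^(-2πi/3)
= (-1)·ω_3^0 + (-1)·ω_3^2 + (2)·ω_3^4

X[2] = -1.5000-2.5981i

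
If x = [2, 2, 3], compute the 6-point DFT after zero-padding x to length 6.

Original 3-point DFT: [7, -0.5000+0.8660i, -0.5000-0.8660i]
Zero-padded 6-point DFT provides frequency interpolation.

DFT_6([x, 0, ...]) = [7, 1.5000-4.3301i, -0.5000+0.8660i, 3, -0.5000-0.8660i, 1.5000+4.3301i]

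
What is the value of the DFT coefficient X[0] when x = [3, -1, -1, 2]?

X[0] = Σ(n=0 to 3) x[n] · ω_4^0 = Σ x[n]
= (3) + (-1) + (-1) + (2)

X[0] = 3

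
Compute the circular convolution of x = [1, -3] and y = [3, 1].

(x ⊛ y)[n] = Σ(m=0 to 1) x[m] · y[(n-m) mod 2]

Computing each output sample:
(x ⊛ y)[0] = 0
(x ⊛ y)[1] = -8

x ⊛ y = [0, -8]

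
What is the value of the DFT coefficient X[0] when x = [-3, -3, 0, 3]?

X[0] = Σ(n=0 to 3) x[n] · ω_4^0 = Σ x[n]
= (-3) + (-3) + (0) + (3)

X[0] = -3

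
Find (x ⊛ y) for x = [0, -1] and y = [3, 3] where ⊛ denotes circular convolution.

(x ⊛ y)[n] = Σ(m=0 to 1) x[m] · y[(n-m) mod 2]

Computing each output sample:
(x ⊛ y)[0] = -3
(x ⊛ y)[1] = -3

x ⊛ y = [-3, -3]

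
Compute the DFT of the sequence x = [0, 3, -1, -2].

X[k] = Σ(n=0 to 3) x[n] · ω_4^(nk)
where ω_4 = e^(-2πi/4)

Computing each X[k]:
X[0] = 0
X[1] = 1-5i
X[2] = -2
X[3] = 1+5i

X = [0, 1-5i, -2, 1+5i]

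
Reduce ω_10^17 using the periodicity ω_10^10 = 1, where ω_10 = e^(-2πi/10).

Since ω_10^10 = 1, powers reduce modulo 10.
17 mod 10 = 7
So ω_10^17 = ω_10^7 = e^(-2πi·7/10)

ω_10^17 = ω_10^7 = -0.3090+0.9511i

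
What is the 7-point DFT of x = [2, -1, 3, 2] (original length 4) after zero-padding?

Original 4-point DFT: [6, -1+3i, 4, -1-3i]
Zero-padded 7-point DFT provides frequency interpolation.

DFT_7([x, 0, ...]) = [6, -1.0930-3.0107i, 0.7666+3.8402i, 4.3264+0.8295i, 4.3264-0.8295i, 0.7666-3.8402i, -1.0930+3.0107i]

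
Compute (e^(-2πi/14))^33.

Since ω_14^14 = 1, powers reduce modulo 14.
33 mod 14 = 5
So ω_14^33 = ω_14^5 = e^(-2πi·5/14)

ω_14^33 = ω_14^5 = -0.6235-0.7818i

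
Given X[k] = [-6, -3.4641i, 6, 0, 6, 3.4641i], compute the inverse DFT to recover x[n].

x[n] = (1/6) Σ(k=0 to 5) X[k] · e^(2πikn/6)

Computing each x[n]:
x[0] = 1
x[1] = -1
x[2] = -1
x[3] = 1
x[4] = -3
x[5] = -3

x = [1, -1, -1, 1, -3, -3]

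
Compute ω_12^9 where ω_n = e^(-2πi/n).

ω_12^9 = e^(-2πi·9/12)
= cos(-2π·9/12) + i·sin(-2π·9/12)
= cos(-18π/12) + i·sin(-18π/12)

ω_12^9 = cos(-18π/12) + i·sin(-18π/12) = 1i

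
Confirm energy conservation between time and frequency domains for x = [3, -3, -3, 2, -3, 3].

Time domain:
Σ|x[n]|² = |3|² + |-3|² + |-3|² + |2|² + |-3|² + |3|² = 49.0000

Frequency domain:
(1/6)Σ|X[k]|² = (1/6)(|-1|² + |4.0000+5.1962i|² + |8.0000+5.1962i|² + |-5|² + |8.0000-5.1962i|² + |4.0000-5.1962i|²) = (1/6)·294.0000 = 49.0000

Both sides agree, confirming Parseval's theorem.

Σ|x[n]|² = (1/N)Σ|X[k]|² = 49.0000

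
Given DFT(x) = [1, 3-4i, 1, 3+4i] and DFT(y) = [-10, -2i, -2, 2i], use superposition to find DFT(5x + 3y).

By linearity: DFT(5x + 3y) = 5·DFT(x) + 3·DFT(y)
= 5·[1, 3-4i, 1, 3+4i] + 3·[-10, -2i, -2, 2i]

Computing element-wise:
Z[0] = 5·(1) + 3·(-10) = -25
Z[1] = 5·(3-4i) + 3·(-2i) = 15-26i
Z[2] = 5·(1) + 3·(-2) = -1
Z[3] = 5·(3+4i) + 3·(2i) = 15+26i

DFT(5x + 3y) = 5·X + 3·Y = [-25, 15-26i, -1, 15+26i]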